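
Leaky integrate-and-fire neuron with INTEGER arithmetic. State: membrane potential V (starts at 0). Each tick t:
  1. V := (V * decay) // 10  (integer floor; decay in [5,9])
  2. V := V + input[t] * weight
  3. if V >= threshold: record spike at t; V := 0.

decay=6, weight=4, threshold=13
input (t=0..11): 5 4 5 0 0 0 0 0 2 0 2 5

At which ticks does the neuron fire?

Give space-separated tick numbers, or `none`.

Answer: 0 1 2 11

Derivation:
t=0: input=5 -> V=0 FIRE
t=1: input=4 -> V=0 FIRE
t=2: input=5 -> V=0 FIRE
t=3: input=0 -> V=0
t=4: input=0 -> V=0
t=5: input=0 -> V=0
t=6: input=0 -> V=0
t=7: input=0 -> V=0
t=8: input=2 -> V=8
t=9: input=0 -> V=4
t=10: input=2 -> V=10
t=11: input=5 -> V=0 FIRE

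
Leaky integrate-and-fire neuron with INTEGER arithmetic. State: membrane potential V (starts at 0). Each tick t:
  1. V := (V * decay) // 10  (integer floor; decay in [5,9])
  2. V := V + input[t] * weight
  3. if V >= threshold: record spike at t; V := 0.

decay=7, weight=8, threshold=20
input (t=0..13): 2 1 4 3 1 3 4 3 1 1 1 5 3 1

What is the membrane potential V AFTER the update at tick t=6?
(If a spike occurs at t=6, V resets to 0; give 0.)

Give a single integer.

t=0: input=2 -> V=16
t=1: input=1 -> V=19
t=2: input=4 -> V=0 FIRE
t=3: input=3 -> V=0 FIRE
t=4: input=1 -> V=8
t=5: input=3 -> V=0 FIRE
t=6: input=4 -> V=0 FIRE
t=7: input=3 -> V=0 FIRE
t=8: input=1 -> V=8
t=9: input=1 -> V=13
t=10: input=1 -> V=17
t=11: input=5 -> V=0 FIRE
t=12: input=3 -> V=0 FIRE
t=13: input=1 -> V=8

Answer: 0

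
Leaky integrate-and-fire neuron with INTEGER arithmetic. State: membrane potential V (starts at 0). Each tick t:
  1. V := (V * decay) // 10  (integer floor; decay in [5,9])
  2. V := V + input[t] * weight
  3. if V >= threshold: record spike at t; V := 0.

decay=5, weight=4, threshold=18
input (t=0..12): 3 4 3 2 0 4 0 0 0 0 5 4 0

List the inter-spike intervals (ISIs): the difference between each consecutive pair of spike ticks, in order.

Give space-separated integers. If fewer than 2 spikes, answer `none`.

Answer: 4 5

Derivation:
t=0: input=3 -> V=12
t=1: input=4 -> V=0 FIRE
t=2: input=3 -> V=12
t=3: input=2 -> V=14
t=4: input=0 -> V=7
t=5: input=4 -> V=0 FIRE
t=6: input=0 -> V=0
t=7: input=0 -> V=0
t=8: input=0 -> V=0
t=9: input=0 -> V=0
t=10: input=5 -> V=0 FIRE
t=11: input=4 -> V=16
t=12: input=0 -> V=8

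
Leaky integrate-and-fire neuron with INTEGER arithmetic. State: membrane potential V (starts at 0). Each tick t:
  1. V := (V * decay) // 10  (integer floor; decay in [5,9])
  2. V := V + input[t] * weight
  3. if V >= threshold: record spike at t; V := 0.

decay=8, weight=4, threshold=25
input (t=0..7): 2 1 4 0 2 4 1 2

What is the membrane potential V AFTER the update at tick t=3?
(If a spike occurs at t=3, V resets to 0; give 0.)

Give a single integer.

t=0: input=2 -> V=8
t=1: input=1 -> V=10
t=2: input=4 -> V=24
t=3: input=0 -> V=19
t=4: input=2 -> V=23
t=5: input=4 -> V=0 FIRE
t=6: input=1 -> V=4
t=7: input=2 -> V=11

Answer: 19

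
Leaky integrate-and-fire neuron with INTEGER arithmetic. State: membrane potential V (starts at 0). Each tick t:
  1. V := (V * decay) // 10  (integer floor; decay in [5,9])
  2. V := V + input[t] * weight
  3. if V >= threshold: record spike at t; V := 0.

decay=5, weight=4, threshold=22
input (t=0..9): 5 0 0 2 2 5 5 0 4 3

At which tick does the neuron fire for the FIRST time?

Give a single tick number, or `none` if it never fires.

Answer: 5

Derivation:
t=0: input=5 -> V=20
t=1: input=0 -> V=10
t=2: input=0 -> V=5
t=3: input=2 -> V=10
t=4: input=2 -> V=13
t=5: input=5 -> V=0 FIRE
t=6: input=5 -> V=20
t=7: input=0 -> V=10
t=8: input=4 -> V=21
t=9: input=3 -> V=0 FIRE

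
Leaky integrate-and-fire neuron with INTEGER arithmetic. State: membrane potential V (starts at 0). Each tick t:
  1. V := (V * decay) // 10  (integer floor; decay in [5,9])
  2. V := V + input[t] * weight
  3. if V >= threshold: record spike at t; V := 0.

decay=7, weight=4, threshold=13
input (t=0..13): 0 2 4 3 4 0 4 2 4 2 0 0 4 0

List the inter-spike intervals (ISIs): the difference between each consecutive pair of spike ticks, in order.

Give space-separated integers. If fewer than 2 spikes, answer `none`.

t=0: input=0 -> V=0
t=1: input=2 -> V=8
t=2: input=4 -> V=0 FIRE
t=3: input=3 -> V=12
t=4: input=4 -> V=0 FIRE
t=5: input=0 -> V=0
t=6: input=4 -> V=0 FIRE
t=7: input=2 -> V=8
t=8: input=4 -> V=0 FIRE
t=9: input=2 -> V=8
t=10: input=0 -> V=5
t=11: input=0 -> V=3
t=12: input=4 -> V=0 FIRE
t=13: input=0 -> V=0

Answer: 2 2 2 4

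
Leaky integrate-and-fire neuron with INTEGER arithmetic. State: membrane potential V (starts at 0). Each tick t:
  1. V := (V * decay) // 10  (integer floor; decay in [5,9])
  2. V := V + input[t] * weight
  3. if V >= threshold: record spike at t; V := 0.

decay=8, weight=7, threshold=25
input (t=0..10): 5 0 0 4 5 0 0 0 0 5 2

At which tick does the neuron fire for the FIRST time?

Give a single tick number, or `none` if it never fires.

t=0: input=5 -> V=0 FIRE
t=1: input=0 -> V=0
t=2: input=0 -> V=0
t=3: input=4 -> V=0 FIRE
t=4: input=5 -> V=0 FIRE
t=5: input=0 -> V=0
t=6: input=0 -> V=0
t=7: input=0 -> V=0
t=8: input=0 -> V=0
t=9: input=5 -> V=0 FIRE
t=10: input=2 -> V=14

Answer: 0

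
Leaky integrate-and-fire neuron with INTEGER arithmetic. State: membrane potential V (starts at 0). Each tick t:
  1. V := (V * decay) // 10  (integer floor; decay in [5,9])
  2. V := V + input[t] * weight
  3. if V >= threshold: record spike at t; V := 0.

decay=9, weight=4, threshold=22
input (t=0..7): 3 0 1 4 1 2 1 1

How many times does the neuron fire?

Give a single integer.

Answer: 1

Derivation:
t=0: input=3 -> V=12
t=1: input=0 -> V=10
t=2: input=1 -> V=13
t=3: input=4 -> V=0 FIRE
t=4: input=1 -> V=4
t=5: input=2 -> V=11
t=6: input=1 -> V=13
t=7: input=1 -> V=15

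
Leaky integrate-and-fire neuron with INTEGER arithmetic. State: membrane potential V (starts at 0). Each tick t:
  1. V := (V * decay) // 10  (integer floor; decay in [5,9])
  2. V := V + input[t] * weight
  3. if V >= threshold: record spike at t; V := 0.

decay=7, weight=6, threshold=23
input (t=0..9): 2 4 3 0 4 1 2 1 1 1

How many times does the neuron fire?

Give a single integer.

t=0: input=2 -> V=12
t=1: input=4 -> V=0 FIRE
t=2: input=3 -> V=18
t=3: input=0 -> V=12
t=4: input=4 -> V=0 FIRE
t=5: input=1 -> V=6
t=6: input=2 -> V=16
t=7: input=1 -> V=17
t=8: input=1 -> V=17
t=9: input=1 -> V=17

Answer: 2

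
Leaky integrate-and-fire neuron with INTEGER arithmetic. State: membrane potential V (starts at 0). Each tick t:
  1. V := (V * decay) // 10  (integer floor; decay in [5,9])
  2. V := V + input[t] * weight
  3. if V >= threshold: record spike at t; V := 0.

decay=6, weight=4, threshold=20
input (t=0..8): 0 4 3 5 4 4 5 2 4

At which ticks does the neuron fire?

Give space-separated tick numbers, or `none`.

Answer: 2 3 5 6 8

Derivation:
t=0: input=0 -> V=0
t=1: input=4 -> V=16
t=2: input=3 -> V=0 FIRE
t=3: input=5 -> V=0 FIRE
t=4: input=4 -> V=16
t=5: input=4 -> V=0 FIRE
t=6: input=5 -> V=0 FIRE
t=7: input=2 -> V=8
t=8: input=4 -> V=0 FIRE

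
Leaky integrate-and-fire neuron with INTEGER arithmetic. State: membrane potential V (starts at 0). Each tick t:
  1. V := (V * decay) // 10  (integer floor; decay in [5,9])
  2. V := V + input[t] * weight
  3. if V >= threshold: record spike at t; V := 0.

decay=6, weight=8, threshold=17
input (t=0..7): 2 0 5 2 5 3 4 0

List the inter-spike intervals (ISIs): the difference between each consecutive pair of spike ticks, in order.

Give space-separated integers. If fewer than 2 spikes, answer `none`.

Answer: 2 1 1

Derivation:
t=0: input=2 -> V=16
t=1: input=0 -> V=9
t=2: input=5 -> V=0 FIRE
t=3: input=2 -> V=16
t=4: input=5 -> V=0 FIRE
t=5: input=3 -> V=0 FIRE
t=6: input=4 -> V=0 FIRE
t=7: input=0 -> V=0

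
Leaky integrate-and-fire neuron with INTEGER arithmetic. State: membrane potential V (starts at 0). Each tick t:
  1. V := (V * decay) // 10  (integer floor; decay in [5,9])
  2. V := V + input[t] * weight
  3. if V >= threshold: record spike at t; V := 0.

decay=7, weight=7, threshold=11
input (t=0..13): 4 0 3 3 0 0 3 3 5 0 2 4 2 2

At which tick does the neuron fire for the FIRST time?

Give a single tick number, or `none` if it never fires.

t=0: input=4 -> V=0 FIRE
t=1: input=0 -> V=0
t=2: input=3 -> V=0 FIRE
t=3: input=3 -> V=0 FIRE
t=4: input=0 -> V=0
t=5: input=0 -> V=0
t=6: input=3 -> V=0 FIRE
t=7: input=3 -> V=0 FIRE
t=8: input=5 -> V=0 FIRE
t=9: input=0 -> V=0
t=10: input=2 -> V=0 FIRE
t=11: input=4 -> V=0 FIRE
t=12: input=2 -> V=0 FIRE
t=13: input=2 -> V=0 FIRE

Answer: 0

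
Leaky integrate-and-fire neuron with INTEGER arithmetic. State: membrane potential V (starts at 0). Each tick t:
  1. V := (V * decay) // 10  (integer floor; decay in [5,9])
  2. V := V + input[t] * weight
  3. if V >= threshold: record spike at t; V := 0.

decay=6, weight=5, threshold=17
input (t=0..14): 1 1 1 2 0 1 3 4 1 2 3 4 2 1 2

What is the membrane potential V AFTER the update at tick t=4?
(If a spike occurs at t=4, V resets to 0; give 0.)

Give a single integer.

Answer: 9

Derivation:
t=0: input=1 -> V=5
t=1: input=1 -> V=8
t=2: input=1 -> V=9
t=3: input=2 -> V=15
t=4: input=0 -> V=9
t=5: input=1 -> V=10
t=6: input=3 -> V=0 FIRE
t=7: input=4 -> V=0 FIRE
t=8: input=1 -> V=5
t=9: input=2 -> V=13
t=10: input=3 -> V=0 FIRE
t=11: input=4 -> V=0 FIRE
t=12: input=2 -> V=10
t=13: input=1 -> V=11
t=14: input=2 -> V=16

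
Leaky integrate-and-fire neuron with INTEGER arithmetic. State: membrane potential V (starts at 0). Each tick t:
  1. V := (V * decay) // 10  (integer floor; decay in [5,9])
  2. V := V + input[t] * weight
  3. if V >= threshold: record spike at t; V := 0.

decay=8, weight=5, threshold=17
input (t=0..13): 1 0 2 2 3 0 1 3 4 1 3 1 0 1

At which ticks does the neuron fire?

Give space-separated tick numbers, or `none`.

Answer: 3 7 8 10

Derivation:
t=0: input=1 -> V=5
t=1: input=0 -> V=4
t=2: input=2 -> V=13
t=3: input=2 -> V=0 FIRE
t=4: input=3 -> V=15
t=5: input=0 -> V=12
t=6: input=1 -> V=14
t=7: input=3 -> V=0 FIRE
t=8: input=4 -> V=0 FIRE
t=9: input=1 -> V=5
t=10: input=3 -> V=0 FIRE
t=11: input=1 -> V=5
t=12: input=0 -> V=4
t=13: input=1 -> V=8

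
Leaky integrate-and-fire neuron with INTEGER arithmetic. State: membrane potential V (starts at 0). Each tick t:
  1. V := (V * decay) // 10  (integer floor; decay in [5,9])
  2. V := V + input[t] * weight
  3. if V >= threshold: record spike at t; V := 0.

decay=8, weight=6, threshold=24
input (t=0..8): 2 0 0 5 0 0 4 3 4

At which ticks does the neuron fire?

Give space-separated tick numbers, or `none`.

Answer: 3 6 8

Derivation:
t=0: input=2 -> V=12
t=1: input=0 -> V=9
t=2: input=0 -> V=7
t=3: input=5 -> V=0 FIRE
t=4: input=0 -> V=0
t=5: input=0 -> V=0
t=6: input=4 -> V=0 FIRE
t=7: input=3 -> V=18
t=8: input=4 -> V=0 FIRE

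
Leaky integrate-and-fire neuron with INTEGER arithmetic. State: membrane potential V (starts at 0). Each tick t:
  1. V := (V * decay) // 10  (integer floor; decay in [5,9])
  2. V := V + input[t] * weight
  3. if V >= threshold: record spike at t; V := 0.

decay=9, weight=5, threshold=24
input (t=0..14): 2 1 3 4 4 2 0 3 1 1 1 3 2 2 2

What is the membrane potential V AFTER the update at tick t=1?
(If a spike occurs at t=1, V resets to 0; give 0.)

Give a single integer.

t=0: input=2 -> V=10
t=1: input=1 -> V=14
t=2: input=3 -> V=0 FIRE
t=3: input=4 -> V=20
t=4: input=4 -> V=0 FIRE
t=5: input=2 -> V=10
t=6: input=0 -> V=9
t=7: input=3 -> V=23
t=8: input=1 -> V=0 FIRE
t=9: input=1 -> V=5
t=10: input=1 -> V=9
t=11: input=3 -> V=23
t=12: input=2 -> V=0 FIRE
t=13: input=2 -> V=10
t=14: input=2 -> V=19

Answer: 14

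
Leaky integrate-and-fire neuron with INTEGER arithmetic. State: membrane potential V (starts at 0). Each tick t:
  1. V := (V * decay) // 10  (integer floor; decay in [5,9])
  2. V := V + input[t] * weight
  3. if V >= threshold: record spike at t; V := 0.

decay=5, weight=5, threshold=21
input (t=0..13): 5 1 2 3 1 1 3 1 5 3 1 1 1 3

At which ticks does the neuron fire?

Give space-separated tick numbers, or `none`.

Answer: 0 3 8

Derivation:
t=0: input=5 -> V=0 FIRE
t=1: input=1 -> V=5
t=2: input=2 -> V=12
t=3: input=3 -> V=0 FIRE
t=4: input=1 -> V=5
t=5: input=1 -> V=7
t=6: input=3 -> V=18
t=7: input=1 -> V=14
t=8: input=5 -> V=0 FIRE
t=9: input=3 -> V=15
t=10: input=1 -> V=12
t=11: input=1 -> V=11
t=12: input=1 -> V=10
t=13: input=3 -> V=20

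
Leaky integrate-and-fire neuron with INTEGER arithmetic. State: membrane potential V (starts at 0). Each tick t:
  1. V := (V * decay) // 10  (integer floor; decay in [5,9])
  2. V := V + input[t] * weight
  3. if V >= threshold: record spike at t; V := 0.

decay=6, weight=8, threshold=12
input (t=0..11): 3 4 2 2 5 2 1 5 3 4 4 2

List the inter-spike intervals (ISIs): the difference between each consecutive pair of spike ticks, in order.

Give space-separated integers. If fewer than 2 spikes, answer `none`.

t=0: input=3 -> V=0 FIRE
t=1: input=4 -> V=0 FIRE
t=2: input=2 -> V=0 FIRE
t=3: input=2 -> V=0 FIRE
t=4: input=5 -> V=0 FIRE
t=5: input=2 -> V=0 FIRE
t=6: input=1 -> V=8
t=7: input=5 -> V=0 FIRE
t=8: input=3 -> V=0 FIRE
t=9: input=4 -> V=0 FIRE
t=10: input=4 -> V=0 FIRE
t=11: input=2 -> V=0 FIRE

Answer: 1 1 1 1 1 2 1 1 1 1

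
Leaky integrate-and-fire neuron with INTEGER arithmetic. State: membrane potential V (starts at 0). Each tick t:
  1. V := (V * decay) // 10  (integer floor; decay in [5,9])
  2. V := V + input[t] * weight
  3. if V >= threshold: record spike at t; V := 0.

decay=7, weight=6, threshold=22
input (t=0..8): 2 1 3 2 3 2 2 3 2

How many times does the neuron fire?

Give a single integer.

Answer: 3

Derivation:
t=0: input=2 -> V=12
t=1: input=1 -> V=14
t=2: input=3 -> V=0 FIRE
t=3: input=2 -> V=12
t=4: input=3 -> V=0 FIRE
t=5: input=2 -> V=12
t=6: input=2 -> V=20
t=7: input=3 -> V=0 FIRE
t=8: input=2 -> V=12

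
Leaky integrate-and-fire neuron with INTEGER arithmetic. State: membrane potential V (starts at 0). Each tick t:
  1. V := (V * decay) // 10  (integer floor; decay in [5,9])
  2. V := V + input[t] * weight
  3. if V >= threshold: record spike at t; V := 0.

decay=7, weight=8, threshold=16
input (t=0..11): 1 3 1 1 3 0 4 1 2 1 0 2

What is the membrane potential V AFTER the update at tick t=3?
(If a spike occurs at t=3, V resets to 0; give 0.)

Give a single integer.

t=0: input=1 -> V=8
t=1: input=3 -> V=0 FIRE
t=2: input=1 -> V=8
t=3: input=1 -> V=13
t=4: input=3 -> V=0 FIRE
t=5: input=0 -> V=0
t=6: input=4 -> V=0 FIRE
t=7: input=1 -> V=8
t=8: input=2 -> V=0 FIRE
t=9: input=1 -> V=8
t=10: input=0 -> V=5
t=11: input=2 -> V=0 FIRE

Answer: 13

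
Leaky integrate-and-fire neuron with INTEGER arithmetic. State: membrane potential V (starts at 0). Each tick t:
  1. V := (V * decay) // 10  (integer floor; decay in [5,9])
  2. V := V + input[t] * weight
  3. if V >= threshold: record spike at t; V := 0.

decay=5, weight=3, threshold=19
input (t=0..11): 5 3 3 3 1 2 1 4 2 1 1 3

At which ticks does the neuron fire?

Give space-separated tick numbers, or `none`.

Answer: none

Derivation:
t=0: input=5 -> V=15
t=1: input=3 -> V=16
t=2: input=3 -> V=17
t=3: input=3 -> V=17
t=4: input=1 -> V=11
t=5: input=2 -> V=11
t=6: input=1 -> V=8
t=7: input=4 -> V=16
t=8: input=2 -> V=14
t=9: input=1 -> V=10
t=10: input=1 -> V=8
t=11: input=3 -> V=13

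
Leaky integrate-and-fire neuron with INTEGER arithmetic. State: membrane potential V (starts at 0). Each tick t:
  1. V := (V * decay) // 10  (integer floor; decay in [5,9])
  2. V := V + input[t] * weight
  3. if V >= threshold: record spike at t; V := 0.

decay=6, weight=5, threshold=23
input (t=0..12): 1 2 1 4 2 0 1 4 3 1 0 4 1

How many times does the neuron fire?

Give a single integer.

t=0: input=1 -> V=5
t=1: input=2 -> V=13
t=2: input=1 -> V=12
t=3: input=4 -> V=0 FIRE
t=4: input=2 -> V=10
t=5: input=0 -> V=6
t=6: input=1 -> V=8
t=7: input=4 -> V=0 FIRE
t=8: input=3 -> V=15
t=9: input=1 -> V=14
t=10: input=0 -> V=8
t=11: input=4 -> V=0 FIRE
t=12: input=1 -> V=5

Answer: 3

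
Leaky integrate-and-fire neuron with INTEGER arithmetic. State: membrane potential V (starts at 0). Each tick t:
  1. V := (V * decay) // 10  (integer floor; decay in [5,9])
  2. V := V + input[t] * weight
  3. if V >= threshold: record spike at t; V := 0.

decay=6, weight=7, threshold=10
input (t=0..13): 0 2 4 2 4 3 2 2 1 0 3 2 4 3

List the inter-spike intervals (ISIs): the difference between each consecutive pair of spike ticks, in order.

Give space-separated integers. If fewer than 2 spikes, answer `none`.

t=0: input=0 -> V=0
t=1: input=2 -> V=0 FIRE
t=2: input=4 -> V=0 FIRE
t=3: input=2 -> V=0 FIRE
t=4: input=4 -> V=0 FIRE
t=5: input=3 -> V=0 FIRE
t=6: input=2 -> V=0 FIRE
t=7: input=2 -> V=0 FIRE
t=8: input=1 -> V=7
t=9: input=0 -> V=4
t=10: input=3 -> V=0 FIRE
t=11: input=2 -> V=0 FIRE
t=12: input=4 -> V=0 FIRE
t=13: input=3 -> V=0 FIRE

Answer: 1 1 1 1 1 1 3 1 1 1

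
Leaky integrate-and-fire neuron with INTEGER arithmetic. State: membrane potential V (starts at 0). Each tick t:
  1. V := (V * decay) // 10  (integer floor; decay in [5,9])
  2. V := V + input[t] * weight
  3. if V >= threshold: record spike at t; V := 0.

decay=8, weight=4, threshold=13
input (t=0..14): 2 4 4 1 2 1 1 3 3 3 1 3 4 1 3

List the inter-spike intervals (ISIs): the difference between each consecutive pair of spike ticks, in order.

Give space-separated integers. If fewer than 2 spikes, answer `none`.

Answer: 1 4 2 2 2 2

Derivation:
t=0: input=2 -> V=8
t=1: input=4 -> V=0 FIRE
t=2: input=4 -> V=0 FIRE
t=3: input=1 -> V=4
t=4: input=2 -> V=11
t=5: input=1 -> V=12
t=6: input=1 -> V=0 FIRE
t=7: input=3 -> V=12
t=8: input=3 -> V=0 FIRE
t=9: input=3 -> V=12
t=10: input=1 -> V=0 FIRE
t=11: input=3 -> V=12
t=12: input=4 -> V=0 FIRE
t=13: input=1 -> V=4
t=14: input=3 -> V=0 FIRE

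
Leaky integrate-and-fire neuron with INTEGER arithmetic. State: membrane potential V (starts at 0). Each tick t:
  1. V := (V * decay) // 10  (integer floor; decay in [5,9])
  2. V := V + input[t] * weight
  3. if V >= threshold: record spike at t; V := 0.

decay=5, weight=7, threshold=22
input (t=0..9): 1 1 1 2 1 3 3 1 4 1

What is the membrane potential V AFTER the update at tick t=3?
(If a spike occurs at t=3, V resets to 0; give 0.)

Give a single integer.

Answer: 20

Derivation:
t=0: input=1 -> V=7
t=1: input=1 -> V=10
t=2: input=1 -> V=12
t=3: input=2 -> V=20
t=4: input=1 -> V=17
t=5: input=3 -> V=0 FIRE
t=6: input=3 -> V=21
t=7: input=1 -> V=17
t=8: input=4 -> V=0 FIRE
t=9: input=1 -> V=7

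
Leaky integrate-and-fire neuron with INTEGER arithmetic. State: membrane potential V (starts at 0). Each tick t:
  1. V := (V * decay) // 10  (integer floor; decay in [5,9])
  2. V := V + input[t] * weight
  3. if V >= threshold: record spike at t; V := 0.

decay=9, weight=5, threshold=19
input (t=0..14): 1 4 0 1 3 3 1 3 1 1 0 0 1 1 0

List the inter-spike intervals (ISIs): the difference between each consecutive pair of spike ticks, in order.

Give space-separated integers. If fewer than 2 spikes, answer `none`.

t=0: input=1 -> V=5
t=1: input=4 -> V=0 FIRE
t=2: input=0 -> V=0
t=3: input=1 -> V=5
t=4: input=3 -> V=0 FIRE
t=5: input=3 -> V=15
t=6: input=1 -> V=18
t=7: input=3 -> V=0 FIRE
t=8: input=1 -> V=5
t=9: input=1 -> V=9
t=10: input=0 -> V=8
t=11: input=0 -> V=7
t=12: input=1 -> V=11
t=13: input=1 -> V=14
t=14: input=0 -> V=12

Answer: 3 3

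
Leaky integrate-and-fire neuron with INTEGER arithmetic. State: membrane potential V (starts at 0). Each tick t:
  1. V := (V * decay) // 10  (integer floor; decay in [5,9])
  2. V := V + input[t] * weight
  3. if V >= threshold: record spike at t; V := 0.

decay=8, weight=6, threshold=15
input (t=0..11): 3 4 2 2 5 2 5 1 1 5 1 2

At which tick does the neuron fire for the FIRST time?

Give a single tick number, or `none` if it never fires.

t=0: input=3 -> V=0 FIRE
t=1: input=4 -> V=0 FIRE
t=2: input=2 -> V=12
t=3: input=2 -> V=0 FIRE
t=4: input=5 -> V=0 FIRE
t=5: input=2 -> V=12
t=6: input=5 -> V=0 FIRE
t=7: input=1 -> V=6
t=8: input=1 -> V=10
t=9: input=5 -> V=0 FIRE
t=10: input=1 -> V=6
t=11: input=2 -> V=0 FIRE

Answer: 0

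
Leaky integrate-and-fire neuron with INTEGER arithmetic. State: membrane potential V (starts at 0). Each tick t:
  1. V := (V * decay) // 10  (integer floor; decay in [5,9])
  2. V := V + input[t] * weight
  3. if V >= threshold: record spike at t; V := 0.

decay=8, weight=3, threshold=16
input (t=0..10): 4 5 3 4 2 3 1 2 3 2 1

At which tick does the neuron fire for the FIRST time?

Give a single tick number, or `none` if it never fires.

t=0: input=4 -> V=12
t=1: input=5 -> V=0 FIRE
t=2: input=3 -> V=9
t=3: input=4 -> V=0 FIRE
t=4: input=2 -> V=6
t=5: input=3 -> V=13
t=6: input=1 -> V=13
t=7: input=2 -> V=0 FIRE
t=8: input=3 -> V=9
t=9: input=2 -> V=13
t=10: input=1 -> V=13

Answer: 1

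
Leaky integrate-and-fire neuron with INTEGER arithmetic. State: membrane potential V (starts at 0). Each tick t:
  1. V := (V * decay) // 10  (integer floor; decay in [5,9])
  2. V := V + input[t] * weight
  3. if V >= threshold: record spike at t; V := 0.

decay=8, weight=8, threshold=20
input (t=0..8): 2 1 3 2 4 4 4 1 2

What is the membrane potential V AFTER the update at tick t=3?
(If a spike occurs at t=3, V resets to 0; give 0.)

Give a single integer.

Answer: 16

Derivation:
t=0: input=2 -> V=16
t=1: input=1 -> V=0 FIRE
t=2: input=3 -> V=0 FIRE
t=3: input=2 -> V=16
t=4: input=4 -> V=0 FIRE
t=5: input=4 -> V=0 FIRE
t=6: input=4 -> V=0 FIRE
t=7: input=1 -> V=8
t=8: input=2 -> V=0 FIRE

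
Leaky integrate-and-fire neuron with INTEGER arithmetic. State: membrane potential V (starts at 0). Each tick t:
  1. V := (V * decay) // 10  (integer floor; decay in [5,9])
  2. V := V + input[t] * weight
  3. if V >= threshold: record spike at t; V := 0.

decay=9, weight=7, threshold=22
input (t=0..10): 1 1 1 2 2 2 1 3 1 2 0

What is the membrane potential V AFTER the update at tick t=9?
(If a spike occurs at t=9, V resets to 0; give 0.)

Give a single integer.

Answer: 20

Derivation:
t=0: input=1 -> V=7
t=1: input=1 -> V=13
t=2: input=1 -> V=18
t=3: input=2 -> V=0 FIRE
t=4: input=2 -> V=14
t=5: input=2 -> V=0 FIRE
t=6: input=1 -> V=7
t=7: input=3 -> V=0 FIRE
t=8: input=1 -> V=7
t=9: input=2 -> V=20
t=10: input=0 -> V=18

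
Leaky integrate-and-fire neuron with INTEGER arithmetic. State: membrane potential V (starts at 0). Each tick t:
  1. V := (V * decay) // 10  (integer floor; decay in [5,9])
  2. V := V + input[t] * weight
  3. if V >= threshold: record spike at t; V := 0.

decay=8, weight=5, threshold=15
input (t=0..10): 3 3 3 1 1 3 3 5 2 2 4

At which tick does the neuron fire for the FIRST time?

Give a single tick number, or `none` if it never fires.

Answer: 0

Derivation:
t=0: input=3 -> V=0 FIRE
t=1: input=3 -> V=0 FIRE
t=2: input=3 -> V=0 FIRE
t=3: input=1 -> V=5
t=4: input=1 -> V=9
t=5: input=3 -> V=0 FIRE
t=6: input=3 -> V=0 FIRE
t=7: input=5 -> V=0 FIRE
t=8: input=2 -> V=10
t=9: input=2 -> V=0 FIRE
t=10: input=4 -> V=0 FIRE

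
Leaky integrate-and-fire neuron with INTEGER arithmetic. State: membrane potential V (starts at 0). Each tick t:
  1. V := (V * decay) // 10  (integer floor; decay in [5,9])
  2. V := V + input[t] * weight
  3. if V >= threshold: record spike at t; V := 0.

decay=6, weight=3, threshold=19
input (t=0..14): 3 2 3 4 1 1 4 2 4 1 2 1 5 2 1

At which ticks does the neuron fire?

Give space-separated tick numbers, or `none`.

t=0: input=3 -> V=9
t=1: input=2 -> V=11
t=2: input=3 -> V=15
t=3: input=4 -> V=0 FIRE
t=4: input=1 -> V=3
t=5: input=1 -> V=4
t=6: input=4 -> V=14
t=7: input=2 -> V=14
t=8: input=4 -> V=0 FIRE
t=9: input=1 -> V=3
t=10: input=2 -> V=7
t=11: input=1 -> V=7
t=12: input=5 -> V=0 FIRE
t=13: input=2 -> V=6
t=14: input=1 -> V=6

Answer: 3 8 12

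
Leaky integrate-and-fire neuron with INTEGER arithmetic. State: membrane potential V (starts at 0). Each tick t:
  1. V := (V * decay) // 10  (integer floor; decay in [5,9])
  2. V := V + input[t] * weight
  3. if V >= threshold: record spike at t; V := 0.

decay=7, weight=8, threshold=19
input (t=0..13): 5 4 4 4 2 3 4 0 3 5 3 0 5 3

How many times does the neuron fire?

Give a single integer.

Answer: 11

Derivation:
t=0: input=5 -> V=0 FIRE
t=1: input=4 -> V=0 FIRE
t=2: input=4 -> V=0 FIRE
t=3: input=4 -> V=0 FIRE
t=4: input=2 -> V=16
t=5: input=3 -> V=0 FIRE
t=6: input=4 -> V=0 FIRE
t=7: input=0 -> V=0
t=8: input=3 -> V=0 FIRE
t=9: input=5 -> V=0 FIRE
t=10: input=3 -> V=0 FIRE
t=11: input=0 -> V=0
t=12: input=5 -> V=0 FIRE
t=13: input=3 -> V=0 FIRE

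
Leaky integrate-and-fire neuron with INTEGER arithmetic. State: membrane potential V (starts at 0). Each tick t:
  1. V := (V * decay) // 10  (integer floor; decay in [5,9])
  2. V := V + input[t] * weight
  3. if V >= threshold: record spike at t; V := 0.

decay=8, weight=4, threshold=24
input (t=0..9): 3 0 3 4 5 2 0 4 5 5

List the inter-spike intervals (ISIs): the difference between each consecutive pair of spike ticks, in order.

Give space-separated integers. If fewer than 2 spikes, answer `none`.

Answer: 2 3

Derivation:
t=0: input=3 -> V=12
t=1: input=0 -> V=9
t=2: input=3 -> V=19
t=3: input=4 -> V=0 FIRE
t=4: input=5 -> V=20
t=5: input=2 -> V=0 FIRE
t=6: input=0 -> V=0
t=7: input=4 -> V=16
t=8: input=5 -> V=0 FIRE
t=9: input=5 -> V=20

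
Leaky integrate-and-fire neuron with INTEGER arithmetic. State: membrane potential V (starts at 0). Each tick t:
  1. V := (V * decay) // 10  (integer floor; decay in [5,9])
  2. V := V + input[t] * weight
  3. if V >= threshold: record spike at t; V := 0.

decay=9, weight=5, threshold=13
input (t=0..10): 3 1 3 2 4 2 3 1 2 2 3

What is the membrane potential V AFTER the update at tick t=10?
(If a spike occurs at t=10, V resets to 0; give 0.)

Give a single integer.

Answer: 0

Derivation:
t=0: input=3 -> V=0 FIRE
t=1: input=1 -> V=5
t=2: input=3 -> V=0 FIRE
t=3: input=2 -> V=10
t=4: input=4 -> V=0 FIRE
t=5: input=2 -> V=10
t=6: input=3 -> V=0 FIRE
t=7: input=1 -> V=5
t=8: input=2 -> V=0 FIRE
t=9: input=2 -> V=10
t=10: input=3 -> V=0 FIRE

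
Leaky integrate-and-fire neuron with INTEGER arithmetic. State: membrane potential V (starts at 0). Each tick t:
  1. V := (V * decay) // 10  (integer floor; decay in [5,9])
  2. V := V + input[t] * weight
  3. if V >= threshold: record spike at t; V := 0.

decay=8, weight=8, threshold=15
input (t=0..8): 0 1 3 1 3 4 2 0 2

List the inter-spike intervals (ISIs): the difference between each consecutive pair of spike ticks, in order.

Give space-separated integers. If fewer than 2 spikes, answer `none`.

Answer: 2 1 1 2

Derivation:
t=0: input=0 -> V=0
t=1: input=1 -> V=8
t=2: input=3 -> V=0 FIRE
t=3: input=1 -> V=8
t=4: input=3 -> V=0 FIRE
t=5: input=4 -> V=0 FIRE
t=6: input=2 -> V=0 FIRE
t=7: input=0 -> V=0
t=8: input=2 -> V=0 FIRE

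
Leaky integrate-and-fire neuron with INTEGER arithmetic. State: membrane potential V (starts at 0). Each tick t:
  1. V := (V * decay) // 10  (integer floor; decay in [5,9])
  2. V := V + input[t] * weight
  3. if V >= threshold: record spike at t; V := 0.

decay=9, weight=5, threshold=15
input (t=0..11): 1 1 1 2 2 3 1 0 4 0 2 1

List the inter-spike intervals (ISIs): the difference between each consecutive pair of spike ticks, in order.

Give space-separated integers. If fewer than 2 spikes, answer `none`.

Answer: 2 3

Derivation:
t=0: input=1 -> V=5
t=1: input=1 -> V=9
t=2: input=1 -> V=13
t=3: input=2 -> V=0 FIRE
t=4: input=2 -> V=10
t=5: input=3 -> V=0 FIRE
t=6: input=1 -> V=5
t=7: input=0 -> V=4
t=8: input=4 -> V=0 FIRE
t=9: input=0 -> V=0
t=10: input=2 -> V=10
t=11: input=1 -> V=14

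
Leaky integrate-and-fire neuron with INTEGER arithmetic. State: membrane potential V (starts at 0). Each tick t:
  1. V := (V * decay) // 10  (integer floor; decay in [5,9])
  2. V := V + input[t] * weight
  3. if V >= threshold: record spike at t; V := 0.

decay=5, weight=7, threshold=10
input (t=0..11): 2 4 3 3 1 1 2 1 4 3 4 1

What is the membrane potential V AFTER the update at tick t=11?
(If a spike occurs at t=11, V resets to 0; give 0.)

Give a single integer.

Answer: 7

Derivation:
t=0: input=2 -> V=0 FIRE
t=1: input=4 -> V=0 FIRE
t=2: input=3 -> V=0 FIRE
t=3: input=3 -> V=0 FIRE
t=4: input=1 -> V=7
t=5: input=1 -> V=0 FIRE
t=6: input=2 -> V=0 FIRE
t=7: input=1 -> V=7
t=8: input=4 -> V=0 FIRE
t=9: input=3 -> V=0 FIRE
t=10: input=4 -> V=0 FIRE
t=11: input=1 -> V=7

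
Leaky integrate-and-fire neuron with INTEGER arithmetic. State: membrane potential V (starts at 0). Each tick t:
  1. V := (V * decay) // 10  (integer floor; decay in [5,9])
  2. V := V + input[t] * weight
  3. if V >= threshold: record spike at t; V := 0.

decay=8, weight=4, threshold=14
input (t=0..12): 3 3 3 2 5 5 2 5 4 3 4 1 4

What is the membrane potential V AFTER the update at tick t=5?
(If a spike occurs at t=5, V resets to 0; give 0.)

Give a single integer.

Answer: 0

Derivation:
t=0: input=3 -> V=12
t=1: input=3 -> V=0 FIRE
t=2: input=3 -> V=12
t=3: input=2 -> V=0 FIRE
t=4: input=5 -> V=0 FIRE
t=5: input=5 -> V=0 FIRE
t=6: input=2 -> V=8
t=7: input=5 -> V=0 FIRE
t=8: input=4 -> V=0 FIRE
t=9: input=3 -> V=12
t=10: input=4 -> V=0 FIRE
t=11: input=1 -> V=4
t=12: input=4 -> V=0 FIRE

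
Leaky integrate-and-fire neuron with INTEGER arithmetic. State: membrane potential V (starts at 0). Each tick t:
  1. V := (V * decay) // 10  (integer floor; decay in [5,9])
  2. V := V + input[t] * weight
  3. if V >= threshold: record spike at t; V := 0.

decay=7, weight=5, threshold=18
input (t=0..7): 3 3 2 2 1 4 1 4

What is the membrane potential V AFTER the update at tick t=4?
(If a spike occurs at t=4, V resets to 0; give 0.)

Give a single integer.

t=0: input=3 -> V=15
t=1: input=3 -> V=0 FIRE
t=2: input=2 -> V=10
t=3: input=2 -> V=17
t=4: input=1 -> V=16
t=5: input=4 -> V=0 FIRE
t=6: input=1 -> V=5
t=7: input=4 -> V=0 FIRE

Answer: 16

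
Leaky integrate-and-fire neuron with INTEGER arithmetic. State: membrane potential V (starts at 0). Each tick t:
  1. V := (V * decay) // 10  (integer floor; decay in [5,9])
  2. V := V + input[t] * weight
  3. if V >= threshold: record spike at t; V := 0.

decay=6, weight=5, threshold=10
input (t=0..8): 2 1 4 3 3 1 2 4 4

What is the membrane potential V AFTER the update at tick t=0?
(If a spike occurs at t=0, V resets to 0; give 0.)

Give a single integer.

Answer: 0

Derivation:
t=0: input=2 -> V=0 FIRE
t=1: input=1 -> V=5
t=2: input=4 -> V=0 FIRE
t=3: input=3 -> V=0 FIRE
t=4: input=3 -> V=0 FIRE
t=5: input=1 -> V=5
t=6: input=2 -> V=0 FIRE
t=7: input=4 -> V=0 FIRE
t=8: input=4 -> V=0 FIRE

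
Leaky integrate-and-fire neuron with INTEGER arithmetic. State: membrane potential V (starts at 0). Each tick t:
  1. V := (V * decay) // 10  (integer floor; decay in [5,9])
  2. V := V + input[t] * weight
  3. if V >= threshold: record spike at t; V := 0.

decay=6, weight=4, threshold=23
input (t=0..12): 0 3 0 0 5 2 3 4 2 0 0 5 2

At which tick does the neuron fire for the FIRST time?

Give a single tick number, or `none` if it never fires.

t=0: input=0 -> V=0
t=1: input=3 -> V=12
t=2: input=0 -> V=7
t=3: input=0 -> V=4
t=4: input=5 -> V=22
t=5: input=2 -> V=21
t=6: input=3 -> V=0 FIRE
t=7: input=4 -> V=16
t=8: input=2 -> V=17
t=9: input=0 -> V=10
t=10: input=0 -> V=6
t=11: input=5 -> V=0 FIRE
t=12: input=2 -> V=8

Answer: 6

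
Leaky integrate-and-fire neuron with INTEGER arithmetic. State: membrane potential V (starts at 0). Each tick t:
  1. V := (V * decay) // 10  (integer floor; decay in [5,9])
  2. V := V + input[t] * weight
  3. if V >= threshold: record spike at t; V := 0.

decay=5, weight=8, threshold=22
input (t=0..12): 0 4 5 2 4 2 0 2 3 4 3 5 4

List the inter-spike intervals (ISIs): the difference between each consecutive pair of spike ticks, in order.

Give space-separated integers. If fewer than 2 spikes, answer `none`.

Answer: 1 2 4 1 1 1 1

Derivation:
t=0: input=0 -> V=0
t=1: input=4 -> V=0 FIRE
t=2: input=5 -> V=0 FIRE
t=3: input=2 -> V=16
t=4: input=4 -> V=0 FIRE
t=5: input=2 -> V=16
t=6: input=0 -> V=8
t=7: input=2 -> V=20
t=8: input=3 -> V=0 FIRE
t=9: input=4 -> V=0 FIRE
t=10: input=3 -> V=0 FIRE
t=11: input=5 -> V=0 FIRE
t=12: input=4 -> V=0 FIRE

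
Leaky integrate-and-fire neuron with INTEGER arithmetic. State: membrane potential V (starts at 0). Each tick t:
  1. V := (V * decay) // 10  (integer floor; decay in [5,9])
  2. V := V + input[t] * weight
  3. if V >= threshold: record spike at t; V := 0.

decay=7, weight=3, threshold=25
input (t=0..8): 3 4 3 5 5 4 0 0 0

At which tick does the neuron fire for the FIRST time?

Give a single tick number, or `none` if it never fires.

t=0: input=3 -> V=9
t=1: input=4 -> V=18
t=2: input=3 -> V=21
t=3: input=5 -> V=0 FIRE
t=4: input=5 -> V=15
t=5: input=4 -> V=22
t=6: input=0 -> V=15
t=7: input=0 -> V=10
t=8: input=0 -> V=7

Answer: 3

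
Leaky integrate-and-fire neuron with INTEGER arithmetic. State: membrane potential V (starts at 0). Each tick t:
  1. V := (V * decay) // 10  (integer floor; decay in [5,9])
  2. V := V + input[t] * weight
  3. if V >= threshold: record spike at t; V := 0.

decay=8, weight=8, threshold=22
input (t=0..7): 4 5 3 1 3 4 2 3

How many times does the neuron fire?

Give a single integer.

t=0: input=4 -> V=0 FIRE
t=1: input=5 -> V=0 FIRE
t=2: input=3 -> V=0 FIRE
t=3: input=1 -> V=8
t=4: input=3 -> V=0 FIRE
t=5: input=4 -> V=0 FIRE
t=6: input=2 -> V=16
t=7: input=3 -> V=0 FIRE

Answer: 6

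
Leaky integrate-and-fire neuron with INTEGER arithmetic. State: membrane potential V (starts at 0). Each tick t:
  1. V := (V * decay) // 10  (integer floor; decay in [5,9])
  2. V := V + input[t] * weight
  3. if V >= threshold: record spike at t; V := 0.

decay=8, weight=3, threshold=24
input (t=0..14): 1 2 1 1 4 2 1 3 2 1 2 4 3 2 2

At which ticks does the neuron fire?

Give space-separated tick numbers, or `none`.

Answer: 7 12

Derivation:
t=0: input=1 -> V=3
t=1: input=2 -> V=8
t=2: input=1 -> V=9
t=3: input=1 -> V=10
t=4: input=4 -> V=20
t=5: input=2 -> V=22
t=6: input=1 -> V=20
t=7: input=3 -> V=0 FIRE
t=8: input=2 -> V=6
t=9: input=1 -> V=7
t=10: input=2 -> V=11
t=11: input=4 -> V=20
t=12: input=3 -> V=0 FIRE
t=13: input=2 -> V=6
t=14: input=2 -> V=10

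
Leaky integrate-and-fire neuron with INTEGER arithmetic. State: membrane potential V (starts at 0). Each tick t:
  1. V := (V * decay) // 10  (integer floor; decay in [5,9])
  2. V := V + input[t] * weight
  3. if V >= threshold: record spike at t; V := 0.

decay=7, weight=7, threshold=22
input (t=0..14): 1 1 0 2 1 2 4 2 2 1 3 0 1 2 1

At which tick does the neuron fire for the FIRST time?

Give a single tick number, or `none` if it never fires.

t=0: input=1 -> V=7
t=1: input=1 -> V=11
t=2: input=0 -> V=7
t=3: input=2 -> V=18
t=4: input=1 -> V=19
t=5: input=2 -> V=0 FIRE
t=6: input=4 -> V=0 FIRE
t=7: input=2 -> V=14
t=8: input=2 -> V=0 FIRE
t=9: input=1 -> V=7
t=10: input=3 -> V=0 FIRE
t=11: input=0 -> V=0
t=12: input=1 -> V=7
t=13: input=2 -> V=18
t=14: input=1 -> V=19

Answer: 5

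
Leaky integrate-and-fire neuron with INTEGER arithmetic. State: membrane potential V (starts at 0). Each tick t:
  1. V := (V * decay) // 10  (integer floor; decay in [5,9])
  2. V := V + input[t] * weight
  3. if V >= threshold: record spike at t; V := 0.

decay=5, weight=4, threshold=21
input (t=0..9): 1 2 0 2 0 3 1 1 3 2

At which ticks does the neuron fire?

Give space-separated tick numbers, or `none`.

Answer: none

Derivation:
t=0: input=1 -> V=4
t=1: input=2 -> V=10
t=2: input=0 -> V=5
t=3: input=2 -> V=10
t=4: input=0 -> V=5
t=5: input=3 -> V=14
t=6: input=1 -> V=11
t=7: input=1 -> V=9
t=8: input=3 -> V=16
t=9: input=2 -> V=16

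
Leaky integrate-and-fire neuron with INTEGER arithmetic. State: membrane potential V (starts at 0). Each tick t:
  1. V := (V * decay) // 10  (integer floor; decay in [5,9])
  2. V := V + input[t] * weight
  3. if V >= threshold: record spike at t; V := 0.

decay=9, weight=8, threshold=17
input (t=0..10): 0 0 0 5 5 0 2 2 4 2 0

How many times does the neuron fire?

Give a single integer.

Answer: 4

Derivation:
t=0: input=0 -> V=0
t=1: input=0 -> V=0
t=2: input=0 -> V=0
t=3: input=5 -> V=0 FIRE
t=4: input=5 -> V=0 FIRE
t=5: input=0 -> V=0
t=6: input=2 -> V=16
t=7: input=2 -> V=0 FIRE
t=8: input=4 -> V=0 FIRE
t=9: input=2 -> V=16
t=10: input=0 -> V=14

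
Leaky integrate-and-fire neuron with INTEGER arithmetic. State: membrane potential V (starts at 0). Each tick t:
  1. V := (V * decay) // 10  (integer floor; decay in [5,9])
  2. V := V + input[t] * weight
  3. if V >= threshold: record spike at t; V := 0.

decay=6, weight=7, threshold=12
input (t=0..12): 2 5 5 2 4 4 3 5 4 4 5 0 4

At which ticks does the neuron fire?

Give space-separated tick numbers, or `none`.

Answer: 0 1 2 3 4 5 6 7 8 9 10 12

Derivation:
t=0: input=2 -> V=0 FIRE
t=1: input=5 -> V=0 FIRE
t=2: input=5 -> V=0 FIRE
t=3: input=2 -> V=0 FIRE
t=4: input=4 -> V=0 FIRE
t=5: input=4 -> V=0 FIRE
t=6: input=3 -> V=0 FIRE
t=7: input=5 -> V=0 FIRE
t=8: input=4 -> V=0 FIRE
t=9: input=4 -> V=0 FIRE
t=10: input=5 -> V=0 FIRE
t=11: input=0 -> V=0
t=12: input=4 -> V=0 FIRE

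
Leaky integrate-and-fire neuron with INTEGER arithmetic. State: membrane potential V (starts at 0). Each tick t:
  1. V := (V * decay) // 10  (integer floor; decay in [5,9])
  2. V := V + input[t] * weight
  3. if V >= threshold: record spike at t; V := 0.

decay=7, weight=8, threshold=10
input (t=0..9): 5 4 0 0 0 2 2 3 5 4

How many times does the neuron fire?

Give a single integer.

Answer: 7

Derivation:
t=0: input=5 -> V=0 FIRE
t=1: input=4 -> V=0 FIRE
t=2: input=0 -> V=0
t=3: input=0 -> V=0
t=4: input=0 -> V=0
t=5: input=2 -> V=0 FIRE
t=6: input=2 -> V=0 FIRE
t=7: input=3 -> V=0 FIRE
t=8: input=5 -> V=0 FIRE
t=9: input=4 -> V=0 FIRE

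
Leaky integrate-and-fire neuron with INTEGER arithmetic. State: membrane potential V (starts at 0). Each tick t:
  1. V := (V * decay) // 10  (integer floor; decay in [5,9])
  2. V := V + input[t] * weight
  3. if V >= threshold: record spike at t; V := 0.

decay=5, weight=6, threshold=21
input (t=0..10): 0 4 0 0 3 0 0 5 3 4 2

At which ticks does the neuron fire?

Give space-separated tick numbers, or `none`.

t=0: input=0 -> V=0
t=1: input=4 -> V=0 FIRE
t=2: input=0 -> V=0
t=3: input=0 -> V=0
t=4: input=3 -> V=18
t=5: input=0 -> V=9
t=6: input=0 -> V=4
t=7: input=5 -> V=0 FIRE
t=8: input=3 -> V=18
t=9: input=4 -> V=0 FIRE
t=10: input=2 -> V=12

Answer: 1 7 9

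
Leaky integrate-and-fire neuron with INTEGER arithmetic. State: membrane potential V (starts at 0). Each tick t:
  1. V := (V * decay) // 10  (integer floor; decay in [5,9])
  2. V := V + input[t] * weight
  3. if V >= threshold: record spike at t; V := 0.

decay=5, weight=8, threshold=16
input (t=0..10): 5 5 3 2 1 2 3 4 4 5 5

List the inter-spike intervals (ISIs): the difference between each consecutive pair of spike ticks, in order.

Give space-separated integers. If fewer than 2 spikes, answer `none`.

Answer: 1 1 1 2 1 1 1 1 1

Derivation:
t=0: input=5 -> V=0 FIRE
t=1: input=5 -> V=0 FIRE
t=2: input=3 -> V=0 FIRE
t=3: input=2 -> V=0 FIRE
t=4: input=1 -> V=8
t=5: input=2 -> V=0 FIRE
t=6: input=3 -> V=0 FIRE
t=7: input=4 -> V=0 FIRE
t=8: input=4 -> V=0 FIRE
t=9: input=5 -> V=0 FIRE
t=10: input=5 -> V=0 FIRE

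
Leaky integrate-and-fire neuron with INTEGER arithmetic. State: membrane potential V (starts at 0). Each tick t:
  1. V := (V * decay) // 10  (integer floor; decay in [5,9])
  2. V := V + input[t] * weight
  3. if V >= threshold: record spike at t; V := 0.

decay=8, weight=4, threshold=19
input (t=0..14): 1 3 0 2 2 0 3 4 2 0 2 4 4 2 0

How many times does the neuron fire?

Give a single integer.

t=0: input=1 -> V=4
t=1: input=3 -> V=15
t=2: input=0 -> V=12
t=3: input=2 -> V=17
t=4: input=2 -> V=0 FIRE
t=5: input=0 -> V=0
t=6: input=3 -> V=12
t=7: input=4 -> V=0 FIRE
t=8: input=2 -> V=8
t=9: input=0 -> V=6
t=10: input=2 -> V=12
t=11: input=4 -> V=0 FIRE
t=12: input=4 -> V=16
t=13: input=2 -> V=0 FIRE
t=14: input=0 -> V=0

Answer: 4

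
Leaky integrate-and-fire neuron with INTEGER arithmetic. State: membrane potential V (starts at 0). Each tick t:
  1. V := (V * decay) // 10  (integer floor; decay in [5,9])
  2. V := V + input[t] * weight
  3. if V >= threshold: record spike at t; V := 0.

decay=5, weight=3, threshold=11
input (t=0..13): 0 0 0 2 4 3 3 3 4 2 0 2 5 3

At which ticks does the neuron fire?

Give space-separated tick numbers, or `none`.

Answer: 4 6 8 12

Derivation:
t=0: input=0 -> V=0
t=1: input=0 -> V=0
t=2: input=0 -> V=0
t=3: input=2 -> V=6
t=4: input=4 -> V=0 FIRE
t=5: input=3 -> V=9
t=6: input=3 -> V=0 FIRE
t=7: input=3 -> V=9
t=8: input=4 -> V=0 FIRE
t=9: input=2 -> V=6
t=10: input=0 -> V=3
t=11: input=2 -> V=7
t=12: input=5 -> V=0 FIRE
t=13: input=3 -> V=9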